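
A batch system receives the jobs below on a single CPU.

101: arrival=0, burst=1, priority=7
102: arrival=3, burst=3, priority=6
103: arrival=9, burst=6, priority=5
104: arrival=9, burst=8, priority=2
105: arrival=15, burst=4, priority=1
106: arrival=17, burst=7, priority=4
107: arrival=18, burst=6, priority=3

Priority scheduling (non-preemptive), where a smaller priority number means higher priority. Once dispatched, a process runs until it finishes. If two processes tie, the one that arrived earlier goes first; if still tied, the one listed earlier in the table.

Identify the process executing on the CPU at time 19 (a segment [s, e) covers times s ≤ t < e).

105

Timeline: | 101 0-1 | idle 1-3 | 102 3-6 | idle 6-9 | 104 9-17 | 105 17-21 | 107 21-27 | 106 27-34 | 103 34-40 |
Completion: 101=1  102=6  103=40  104=17  105=21  106=34  107=27
Turnaround (C−A): 101=1  102=3  103=31  104=8  105=6  106=17  107=9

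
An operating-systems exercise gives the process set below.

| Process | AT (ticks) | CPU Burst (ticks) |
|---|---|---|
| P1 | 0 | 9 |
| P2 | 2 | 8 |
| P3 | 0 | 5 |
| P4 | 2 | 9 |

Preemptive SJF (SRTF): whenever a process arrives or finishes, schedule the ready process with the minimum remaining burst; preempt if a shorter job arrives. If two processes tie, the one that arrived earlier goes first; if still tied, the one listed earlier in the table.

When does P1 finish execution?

Schedule: | P3 0-5 | P2 5-13 | P1 13-22 | P4 22-31 |
Completion: P1=22  P2=13  P3=5  P4=31

22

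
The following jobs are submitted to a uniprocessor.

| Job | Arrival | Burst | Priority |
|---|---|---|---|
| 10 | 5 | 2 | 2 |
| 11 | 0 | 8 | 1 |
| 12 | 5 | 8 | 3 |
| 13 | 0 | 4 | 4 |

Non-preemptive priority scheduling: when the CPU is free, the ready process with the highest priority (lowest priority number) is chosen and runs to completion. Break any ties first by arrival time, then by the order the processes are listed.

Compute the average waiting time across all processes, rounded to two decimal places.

6.50

Schedule: | 11 0-8 | 10 8-10 | 12 10-18 | 13 18-22 |
Completion: 10=10  11=8  12=18  13=22
Turnaround (C−A): 10=5  11=8  12=13  13=22
Waiting times: 10=3, 11=0, 12=5, 13=18
Average waiting = (3+0+5+18) / 4 = 26/4 = 6.50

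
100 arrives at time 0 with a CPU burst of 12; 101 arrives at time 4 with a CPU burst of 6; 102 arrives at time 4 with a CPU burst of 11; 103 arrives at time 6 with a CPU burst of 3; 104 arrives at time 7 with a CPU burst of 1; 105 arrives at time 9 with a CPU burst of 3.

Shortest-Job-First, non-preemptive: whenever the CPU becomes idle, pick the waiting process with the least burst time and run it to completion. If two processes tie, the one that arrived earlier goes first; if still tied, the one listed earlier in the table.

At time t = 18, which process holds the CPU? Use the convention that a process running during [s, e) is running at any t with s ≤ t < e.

105

Gantt: | 100 0-12 | 104 12-13 | 103 13-16 | 105 16-19 | 101 19-25 | 102 25-36 |
Completion: 100=12  101=25  102=36  103=16  104=13  105=19
Turnaround (C−A): 100=12  101=21  102=32  103=10  104=6  105=10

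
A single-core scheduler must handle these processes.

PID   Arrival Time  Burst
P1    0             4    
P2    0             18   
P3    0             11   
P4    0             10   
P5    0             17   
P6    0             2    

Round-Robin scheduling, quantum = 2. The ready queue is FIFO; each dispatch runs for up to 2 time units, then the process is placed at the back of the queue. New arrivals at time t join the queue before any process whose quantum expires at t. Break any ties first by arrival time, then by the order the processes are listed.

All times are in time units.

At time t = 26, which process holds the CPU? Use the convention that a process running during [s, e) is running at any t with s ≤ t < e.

Schedule: | P1 0-2 | P2 2-4 | P3 4-6 | P4 6-8 | P5 8-10 | P6 10-12 | P1 12-14 | P2 14-16 | P3 16-18 | P4 18-20 | P5 20-22 | P2 22-24 | P3 24-26 | P4 26-28 | P5 28-30 | P2 30-32 | P3 32-34 | P4 34-36 | P5 36-38 | P2 38-40 | P3 40-42 | P4 42-44 | P5 44-46 | P2 46-48 | P3 48-49 | P5 49-51 | P2 51-53 | P5 53-55 | P2 55-57 | P5 57-59 | P2 59-61 | P5 61-62 |
Completion: P1=14  P2=61  P3=49  P4=44  P5=62  P6=12

P4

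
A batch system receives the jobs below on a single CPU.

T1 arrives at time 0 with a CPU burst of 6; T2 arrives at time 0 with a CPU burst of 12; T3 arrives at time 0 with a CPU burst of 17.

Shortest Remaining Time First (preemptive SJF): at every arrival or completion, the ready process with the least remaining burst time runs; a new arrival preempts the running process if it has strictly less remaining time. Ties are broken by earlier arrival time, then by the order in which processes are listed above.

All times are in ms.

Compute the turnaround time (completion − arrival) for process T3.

35

Timeline: | T1 0-6 | T2 6-18 | T3 18-35 |
Completion: T1=6  T2=18  T3=35
Turnaround (C−A): T1=6  T2=18  T3=35
Turnaround(T3) = completion − arrival = 35 − 0 = 35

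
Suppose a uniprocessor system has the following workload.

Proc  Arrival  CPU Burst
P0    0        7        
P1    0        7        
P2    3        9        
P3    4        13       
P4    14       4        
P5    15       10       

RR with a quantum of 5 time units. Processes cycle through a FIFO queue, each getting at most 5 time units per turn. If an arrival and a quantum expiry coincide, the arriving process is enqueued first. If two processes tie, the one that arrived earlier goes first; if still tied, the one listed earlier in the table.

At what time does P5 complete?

47

Timeline: | P0 0-5 | P1 5-10 | P2 10-15 | P3 15-20 | P0 20-22 | P1 22-24 | P4 24-28 | P5 28-33 | P2 33-37 | P3 37-42 | P5 42-47 | P3 47-50 |
Completion: P0=22  P1=24  P2=37  P3=50  P4=28  P5=47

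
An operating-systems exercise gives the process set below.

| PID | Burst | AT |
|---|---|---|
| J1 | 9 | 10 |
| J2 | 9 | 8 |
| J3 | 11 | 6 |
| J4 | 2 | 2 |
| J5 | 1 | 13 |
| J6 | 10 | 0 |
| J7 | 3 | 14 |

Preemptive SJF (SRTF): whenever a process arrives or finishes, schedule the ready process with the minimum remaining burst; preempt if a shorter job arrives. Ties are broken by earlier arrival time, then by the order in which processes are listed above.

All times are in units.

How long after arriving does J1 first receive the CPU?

15

Gantt: | J6 0-2 | J4 2-4 | J6 4-12 | J2 12-13 | J5 13-14 | J7 14-17 | J2 17-25 | J1 25-34 | J3 34-45 |
Completion: J1=34  J2=25  J3=45  J4=4  J5=14  J6=12  J7=17
Response(J1) = first start − arrival = 25 − 10 = 15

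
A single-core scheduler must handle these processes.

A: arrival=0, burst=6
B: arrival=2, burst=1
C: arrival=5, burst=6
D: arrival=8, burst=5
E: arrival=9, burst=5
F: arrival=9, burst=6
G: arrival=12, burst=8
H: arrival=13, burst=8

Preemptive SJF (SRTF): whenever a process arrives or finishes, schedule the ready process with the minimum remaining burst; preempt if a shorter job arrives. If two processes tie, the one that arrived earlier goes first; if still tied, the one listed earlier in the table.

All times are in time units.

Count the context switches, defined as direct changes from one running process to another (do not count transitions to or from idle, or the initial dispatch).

8

Timeline: | A 0-2 | B 2-3 | A 3-7 | C 7-13 | D 13-18 | E 18-23 | F 23-29 | G 29-37 | H 37-45 |
Completion: A=7  B=3  C=13  D=18  E=23  F=29  G=37  H=45
Turnaround (C−A): A=7  B=1  C=8  D=10  E=14  F=20  G=25  H=32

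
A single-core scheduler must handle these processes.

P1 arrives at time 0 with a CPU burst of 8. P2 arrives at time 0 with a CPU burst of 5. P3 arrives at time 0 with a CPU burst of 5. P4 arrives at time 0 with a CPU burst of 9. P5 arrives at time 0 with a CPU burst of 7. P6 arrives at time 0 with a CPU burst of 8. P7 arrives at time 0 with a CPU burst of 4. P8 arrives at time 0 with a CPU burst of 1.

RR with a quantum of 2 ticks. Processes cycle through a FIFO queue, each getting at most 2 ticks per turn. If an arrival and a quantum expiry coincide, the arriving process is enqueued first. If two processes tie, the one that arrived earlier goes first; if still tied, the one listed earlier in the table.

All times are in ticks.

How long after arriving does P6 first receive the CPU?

10

Schedule: | P1 0-2 | P2 2-4 | P3 4-6 | P4 6-8 | P5 8-10 | P6 10-12 | P7 12-14 | P8 14-15 | P1 15-17 | P2 17-19 | P3 19-21 | P4 21-23 | P5 23-25 | P6 25-27 | P7 27-29 | P1 29-31 | P2 31-32 | P3 32-33 | P4 33-35 | P5 35-37 | P6 37-39 | P1 39-41 | P4 41-43 | P5 43-44 | P6 44-46 | P4 46-47 |
Completion: P1=41  P2=32  P3=33  P4=47  P5=44  P6=46  P7=29  P8=15
Turnaround (C−A): P1=41  P2=32  P3=33  P4=47  P5=44  P6=46  P7=29  P8=15
Response(P6) = first start − arrival = 10 − 0 = 10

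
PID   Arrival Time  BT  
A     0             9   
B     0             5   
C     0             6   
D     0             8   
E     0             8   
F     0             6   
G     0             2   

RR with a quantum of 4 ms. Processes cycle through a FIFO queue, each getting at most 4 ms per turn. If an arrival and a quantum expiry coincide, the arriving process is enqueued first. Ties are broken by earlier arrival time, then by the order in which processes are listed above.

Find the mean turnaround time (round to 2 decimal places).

36.43

Gantt: | A 0-4 | B 4-8 | C 8-12 | D 12-16 | E 16-20 | F 20-24 | G 24-26 | A 26-30 | B 30-31 | C 31-33 | D 33-37 | E 37-41 | F 41-43 | A 43-44 |
Completion: A=44  B=31  C=33  D=37  E=41  F=43  G=26
Turnaround times: A=44, B=31, C=33, D=37, E=41, F=43, G=26
Average turnaround = (44+31+33+37+41+43+26) / 7 = 255/7 = 36.43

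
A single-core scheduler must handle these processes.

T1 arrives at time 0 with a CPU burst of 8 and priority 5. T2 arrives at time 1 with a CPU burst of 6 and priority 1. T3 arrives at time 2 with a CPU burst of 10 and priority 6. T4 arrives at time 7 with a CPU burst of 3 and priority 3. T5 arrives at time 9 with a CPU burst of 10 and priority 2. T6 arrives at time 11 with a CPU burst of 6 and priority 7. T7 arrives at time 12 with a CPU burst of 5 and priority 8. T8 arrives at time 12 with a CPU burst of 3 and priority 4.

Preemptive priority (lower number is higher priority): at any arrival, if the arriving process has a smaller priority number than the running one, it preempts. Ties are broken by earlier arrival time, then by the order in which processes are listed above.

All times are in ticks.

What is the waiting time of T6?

Schedule: | T1 0-1 | T2 1-7 | T4 7-9 | T5 9-19 | T4 19-20 | T8 20-23 | T1 23-30 | T3 30-40 | T6 40-46 | T7 46-51 |
Completion: T1=30  T2=7  T3=40  T4=20  T5=19  T6=46  T7=51  T8=23
Turnaround (C−A): T1=30  T2=6  T3=38  T4=13  T5=10  T6=35  T7=39  T8=11
Waiting(T6) = turnaround − burst = 35 − 6 = 29

29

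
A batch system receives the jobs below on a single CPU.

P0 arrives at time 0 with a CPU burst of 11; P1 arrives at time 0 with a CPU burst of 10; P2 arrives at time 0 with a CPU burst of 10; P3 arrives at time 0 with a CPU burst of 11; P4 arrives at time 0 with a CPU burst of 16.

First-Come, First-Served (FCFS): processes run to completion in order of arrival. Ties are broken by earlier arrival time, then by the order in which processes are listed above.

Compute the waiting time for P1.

Schedule: | P0 0-11 | P1 11-21 | P2 21-31 | P3 31-42 | P4 42-58 |
Completion: P0=11  P1=21  P2=31  P3=42  P4=58
Turnaround (C−A): P0=11  P1=21  P2=31  P3=42  P4=58
Waiting(P1) = turnaround − burst = 21 − 10 = 11

11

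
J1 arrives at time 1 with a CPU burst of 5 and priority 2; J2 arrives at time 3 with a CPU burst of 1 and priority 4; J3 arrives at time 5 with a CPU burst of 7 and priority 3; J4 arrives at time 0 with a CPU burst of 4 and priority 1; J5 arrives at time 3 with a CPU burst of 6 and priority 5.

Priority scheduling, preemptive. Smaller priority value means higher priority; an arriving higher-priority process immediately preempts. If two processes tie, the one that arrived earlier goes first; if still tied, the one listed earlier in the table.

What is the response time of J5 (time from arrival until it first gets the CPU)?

Schedule: | J4 0-4 | J1 4-9 | J3 9-16 | J2 16-17 | J5 17-23 |
Completion: J1=9  J2=17  J3=16  J4=4  J5=23
Turnaround (C−A): J1=8  J2=14  J3=11  J4=4  J5=20
Response(J5) = first start − arrival = 17 − 3 = 14

14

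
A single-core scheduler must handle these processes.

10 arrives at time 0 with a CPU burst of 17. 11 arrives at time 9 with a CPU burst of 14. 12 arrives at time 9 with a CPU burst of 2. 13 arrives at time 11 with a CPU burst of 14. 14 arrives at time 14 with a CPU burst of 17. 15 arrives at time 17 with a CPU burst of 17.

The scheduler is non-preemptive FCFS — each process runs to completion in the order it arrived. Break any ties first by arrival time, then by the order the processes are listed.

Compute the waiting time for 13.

Schedule: | 10 0-17 | 11 17-31 | 12 31-33 | 13 33-47 | 14 47-64 | 15 64-81 |
Completion: 10=17  11=31  12=33  13=47  14=64  15=81
Turnaround (C−A): 10=17  11=22  12=24  13=36  14=50  15=64
Waiting(13) = turnaround − burst = 36 − 14 = 22

22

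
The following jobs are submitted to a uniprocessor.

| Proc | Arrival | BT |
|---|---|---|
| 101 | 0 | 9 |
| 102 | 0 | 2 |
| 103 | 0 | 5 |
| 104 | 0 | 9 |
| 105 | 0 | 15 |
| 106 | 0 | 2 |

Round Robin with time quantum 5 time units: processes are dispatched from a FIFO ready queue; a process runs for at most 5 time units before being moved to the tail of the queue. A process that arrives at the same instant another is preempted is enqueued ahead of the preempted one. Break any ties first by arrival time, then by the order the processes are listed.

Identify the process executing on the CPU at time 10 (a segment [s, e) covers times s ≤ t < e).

103

Schedule: | 101 0-5 | 102 5-7 | 103 7-12 | 104 12-17 | 105 17-22 | 106 22-24 | 101 24-28 | 104 28-32 | 105 32-42 |
Completion: 101=28  102=7  103=12  104=32  105=42  106=24
Turnaround (C−A): 101=28  102=7  103=12  104=32  105=42  106=24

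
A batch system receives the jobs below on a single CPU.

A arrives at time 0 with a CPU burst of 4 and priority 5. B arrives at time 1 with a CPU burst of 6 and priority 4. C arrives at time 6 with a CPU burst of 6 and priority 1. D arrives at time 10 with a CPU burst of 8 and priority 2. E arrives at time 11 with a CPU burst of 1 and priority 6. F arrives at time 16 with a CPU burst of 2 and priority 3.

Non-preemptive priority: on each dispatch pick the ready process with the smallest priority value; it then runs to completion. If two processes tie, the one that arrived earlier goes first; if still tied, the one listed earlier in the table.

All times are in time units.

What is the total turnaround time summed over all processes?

Schedule: | A 0-4 | B 4-10 | C 10-16 | D 16-24 | F 24-26 | E 26-27 |
Completion: A=4  B=10  C=16  D=24  E=27  F=26
Turnaround (C−A): A=4  B=9  C=10  D=14  E=16  F=10
Turnaround = completion − arrival: A=4, B=9, C=10, D=14, E=16, F=10
Total turnaround = 4 + 9 + 10 + 14 + 16 + 10 = 63

63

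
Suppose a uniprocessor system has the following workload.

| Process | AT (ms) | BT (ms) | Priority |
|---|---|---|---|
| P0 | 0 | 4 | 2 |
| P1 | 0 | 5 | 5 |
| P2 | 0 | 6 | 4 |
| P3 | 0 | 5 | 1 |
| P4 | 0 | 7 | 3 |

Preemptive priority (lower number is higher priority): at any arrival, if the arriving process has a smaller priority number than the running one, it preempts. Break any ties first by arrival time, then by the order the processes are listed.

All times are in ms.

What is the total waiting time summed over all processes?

52

Schedule: | P3 0-5 | P0 5-9 | P4 9-16 | P2 16-22 | P1 22-27 |
Completion: P0=9  P1=27  P2=22  P3=5  P4=16
Turnaround (C−A): P0=9  P1=27  P2=22  P3=5  P4=16
Waiting = turnaround − burst: P0=5, P1=22, P2=16, P3=0, P4=9
Total waiting = 5 + 22 + 16 + 0 + 9 = 52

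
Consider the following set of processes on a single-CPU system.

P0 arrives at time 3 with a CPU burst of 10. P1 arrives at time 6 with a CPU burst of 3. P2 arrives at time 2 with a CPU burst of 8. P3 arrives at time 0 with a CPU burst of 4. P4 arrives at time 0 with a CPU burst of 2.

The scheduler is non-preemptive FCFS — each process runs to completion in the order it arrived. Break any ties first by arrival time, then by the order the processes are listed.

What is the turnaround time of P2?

Timeline: | P3 0-4 | P4 4-6 | P2 6-14 | P0 14-24 | P1 24-27 |
Completion: P0=24  P1=27  P2=14  P3=4  P4=6
Turnaround (C−A): P0=21  P1=21  P2=12  P3=4  P4=6
Turnaround(P2) = completion − arrival = 14 − 2 = 12

12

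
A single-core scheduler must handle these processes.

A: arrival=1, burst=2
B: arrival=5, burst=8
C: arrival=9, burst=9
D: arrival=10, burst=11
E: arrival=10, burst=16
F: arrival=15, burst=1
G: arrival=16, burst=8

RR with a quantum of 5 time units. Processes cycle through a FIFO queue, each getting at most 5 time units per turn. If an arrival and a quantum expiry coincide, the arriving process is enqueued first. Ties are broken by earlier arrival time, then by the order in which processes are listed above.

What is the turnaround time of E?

Schedule: | idle 0-1 | A 1-3 | idle 3-5 | B 5-10 | C 10-15 | D 15-20 | E 20-25 | B 25-28 | F 28-29 | C 29-33 | G 33-38 | D 38-43 | E 43-48 | G 48-51 | D 51-52 | E 52-58 |
Completion: A=3  B=28  C=33  D=52  E=58  F=29  G=51
Turnaround (C−A): A=2  B=23  C=24  D=42  E=48  F=14  G=35
Turnaround(E) = completion − arrival = 58 − 10 = 48

48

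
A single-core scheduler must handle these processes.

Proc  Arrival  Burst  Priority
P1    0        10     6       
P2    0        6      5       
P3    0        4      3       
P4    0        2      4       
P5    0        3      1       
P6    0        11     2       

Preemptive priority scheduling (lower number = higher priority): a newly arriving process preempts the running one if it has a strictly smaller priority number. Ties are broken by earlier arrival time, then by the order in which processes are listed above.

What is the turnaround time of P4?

Timeline: | P5 0-3 | P6 3-14 | P3 14-18 | P4 18-20 | P2 20-26 | P1 26-36 |
Completion: P1=36  P2=26  P3=18  P4=20  P5=3  P6=14
Turnaround(P4) = completion − arrival = 20 − 0 = 20

20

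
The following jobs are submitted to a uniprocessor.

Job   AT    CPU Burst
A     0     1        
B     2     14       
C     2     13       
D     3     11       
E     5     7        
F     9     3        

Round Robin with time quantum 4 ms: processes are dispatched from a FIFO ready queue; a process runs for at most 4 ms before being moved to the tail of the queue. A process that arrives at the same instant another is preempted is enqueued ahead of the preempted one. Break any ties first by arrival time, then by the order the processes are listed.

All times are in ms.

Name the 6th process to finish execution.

C

Timeline: | A 0-1 | idle 1-2 | B 2-6 | C 6-10 | D 10-14 | E 14-18 | B 18-22 | F 22-25 | C 25-29 | D 29-33 | E 33-36 | B 36-40 | C 40-44 | D 44-47 | B 47-49 | C 49-50 |
Completion: A=1  B=49  C=50  D=47  E=36  F=25
Finish order: A → F → E → D → B → C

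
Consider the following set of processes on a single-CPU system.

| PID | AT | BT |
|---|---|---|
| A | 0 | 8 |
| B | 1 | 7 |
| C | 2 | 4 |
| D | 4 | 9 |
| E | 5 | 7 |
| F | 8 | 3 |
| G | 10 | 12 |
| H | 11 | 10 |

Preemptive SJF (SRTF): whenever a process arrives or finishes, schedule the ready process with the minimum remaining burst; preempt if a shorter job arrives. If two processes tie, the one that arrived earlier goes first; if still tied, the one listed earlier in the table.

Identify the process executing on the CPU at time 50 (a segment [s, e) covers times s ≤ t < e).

G

Timeline: | A 0-2 | C 2-6 | A 6-8 | F 8-11 | A 11-15 | B 15-22 | E 22-29 | D 29-38 | H 38-48 | G 48-60 |
Completion: A=15  B=22  C=6  D=38  E=29  F=11  G=60  H=48
Turnaround (C−A): A=15  B=21  C=4  D=34  E=24  F=3  G=50  H=37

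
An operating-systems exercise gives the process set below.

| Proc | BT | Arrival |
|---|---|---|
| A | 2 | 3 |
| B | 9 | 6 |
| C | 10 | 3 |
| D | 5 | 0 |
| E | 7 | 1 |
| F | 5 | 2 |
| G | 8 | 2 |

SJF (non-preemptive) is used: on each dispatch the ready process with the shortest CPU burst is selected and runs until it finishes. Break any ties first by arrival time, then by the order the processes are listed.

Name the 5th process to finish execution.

G

Timeline: | D 0-5 | A 5-7 | F 7-12 | E 12-19 | G 19-27 | B 27-36 | C 36-46 |
Completion: A=7  B=36  C=46  D=5  E=19  F=12  G=27
Turnaround (C−A): A=4  B=30  C=43  D=5  E=18  F=10  G=25
Finish order: D → A → F → E → G → B → C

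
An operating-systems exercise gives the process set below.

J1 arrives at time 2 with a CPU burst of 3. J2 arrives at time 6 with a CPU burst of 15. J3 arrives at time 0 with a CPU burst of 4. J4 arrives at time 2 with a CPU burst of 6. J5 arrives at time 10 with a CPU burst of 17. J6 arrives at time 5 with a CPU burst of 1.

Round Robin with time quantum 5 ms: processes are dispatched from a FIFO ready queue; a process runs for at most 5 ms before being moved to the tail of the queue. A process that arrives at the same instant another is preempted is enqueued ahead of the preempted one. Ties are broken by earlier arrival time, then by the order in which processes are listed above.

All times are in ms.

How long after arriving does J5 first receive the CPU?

8

Gantt: | J3 0-4 | J1 4-7 | J4 7-12 | J6 12-13 | J2 13-18 | J5 18-23 | J4 23-24 | J2 24-29 | J5 29-34 | J2 34-39 | J5 39-46 |
Completion: J1=7  J2=39  J3=4  J4=24  J5=46  J6=13
Response(J5) = first start − arrival = 18 − 10 = 8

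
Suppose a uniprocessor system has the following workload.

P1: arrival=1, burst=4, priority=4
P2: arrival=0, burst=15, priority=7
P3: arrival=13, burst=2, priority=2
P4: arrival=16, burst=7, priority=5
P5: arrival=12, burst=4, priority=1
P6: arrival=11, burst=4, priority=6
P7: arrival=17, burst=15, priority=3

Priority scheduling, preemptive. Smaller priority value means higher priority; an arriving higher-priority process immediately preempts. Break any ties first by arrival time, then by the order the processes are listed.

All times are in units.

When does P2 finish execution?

Schedule: | P2 0-1 | P1 1-5 | P2 5-11 | P6 11-12 | P5 12-16 | P3 16-18 | P7 18-33 | P4 33-40 | P6 40-43 | P2 43-51 |
Completion: P1=5  P2=51  P3=18  P4=40  P5=16  P6=43  P7=33
Turnaround (C−A): P1=4  P2=51  P3=5  P4=24  P5=4  P6=32  P7=16

51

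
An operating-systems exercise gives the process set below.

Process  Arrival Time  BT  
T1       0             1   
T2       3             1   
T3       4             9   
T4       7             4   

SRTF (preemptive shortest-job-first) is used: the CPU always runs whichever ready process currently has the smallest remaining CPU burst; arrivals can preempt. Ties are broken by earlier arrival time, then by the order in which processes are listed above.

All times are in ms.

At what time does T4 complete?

Timeline: | T1 0-1 | idle 1-3 | T2 3-4 | T3 4-7 | T4 7-11 | T3 11-17 |
Completion: T1=1  T2=4  T3=17  T4=11

11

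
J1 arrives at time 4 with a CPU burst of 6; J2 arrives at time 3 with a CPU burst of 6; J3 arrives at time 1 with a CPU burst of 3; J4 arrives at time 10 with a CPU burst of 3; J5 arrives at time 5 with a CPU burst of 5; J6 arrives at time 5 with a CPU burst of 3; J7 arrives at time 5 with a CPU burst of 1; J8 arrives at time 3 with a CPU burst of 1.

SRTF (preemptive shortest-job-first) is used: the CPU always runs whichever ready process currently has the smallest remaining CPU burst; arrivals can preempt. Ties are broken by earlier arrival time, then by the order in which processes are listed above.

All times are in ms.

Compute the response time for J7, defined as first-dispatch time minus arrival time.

Schedule: | idle 0-1 | J3 1-4 | J8 4-5 | J7 5-6 | J6 6-9 | J5 9-10 | J4 10-13 | J5 13-17 | J2 17-23 | J1 23-29 |
Completion: J1=29  J2=23  J3=4  J4=13  J5=17  J6=9  J7=6  J8=5
Turnaround (C−A): J1=25  J2=20  J3=3  J4=3  J5=12  J6=4  J7=1  J8=2
Response(J7) = first start − arrival = 5 − 5 = 0

0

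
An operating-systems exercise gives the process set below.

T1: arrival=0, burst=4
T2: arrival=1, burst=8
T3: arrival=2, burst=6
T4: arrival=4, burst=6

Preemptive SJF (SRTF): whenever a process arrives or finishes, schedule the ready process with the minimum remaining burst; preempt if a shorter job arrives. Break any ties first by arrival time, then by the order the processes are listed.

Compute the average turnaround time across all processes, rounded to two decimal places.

Timeline: | T1 0-4 | T3 4-10 | T4 10-16 | T2 16-24 |
Completion: T1=4  T2=24  T3=10  T4=16
Turnaround (C−A): T1=4  T2=23  T3=8  T4=12
Turnaround times: T1=4, T2=23, T3=8, T4=12
Average turnaround = (4+23+8+12) / 4 = 47/4 = 11.75

11.75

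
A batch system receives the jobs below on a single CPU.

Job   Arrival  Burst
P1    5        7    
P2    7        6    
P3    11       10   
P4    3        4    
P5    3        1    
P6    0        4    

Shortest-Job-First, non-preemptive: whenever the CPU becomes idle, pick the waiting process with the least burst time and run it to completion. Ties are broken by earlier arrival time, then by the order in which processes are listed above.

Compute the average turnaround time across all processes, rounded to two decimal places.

Schedule: | P6 0-4 | P5 4-5 | P4 5-9 | P2 9-15 | P1 15-22 | P3 22-32 |
Completion: P1=22  P2=15  P3=32  P4=9  P5=5  P6=4
Turnaround (C−A): P1=17  P2=8  P3=21  P4=6  P5=2  P6=4
Turnaround times: P1=17, P2=8, P3=21, P4=6, P5=2, P6=4
Average turnaround = (17+8+21+6+2+4) / 6 = 58/6 = 9.67

9.67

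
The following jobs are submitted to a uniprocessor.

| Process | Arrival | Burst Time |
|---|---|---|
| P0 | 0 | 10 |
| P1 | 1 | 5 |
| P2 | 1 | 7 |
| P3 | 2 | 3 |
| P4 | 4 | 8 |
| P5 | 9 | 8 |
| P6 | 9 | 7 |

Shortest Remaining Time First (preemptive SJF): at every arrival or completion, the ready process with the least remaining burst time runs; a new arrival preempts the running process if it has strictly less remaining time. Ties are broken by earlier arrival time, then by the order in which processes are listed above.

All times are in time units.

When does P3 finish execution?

5

Schedule: | P0 0-1 | P1 1-2 | P3 2-5 | P1 5-9 | P2 9-16 | P6 16-23 | P4 23-31 | P5 31-39 | P0 39-48 |
Completion: P0=48  P1=9  P2=16  P3=5  P4=31  P5=39  P6=23
Turnaround (C−A): P0=48  P1=8  P2=15  P3=3  P4=27  P5=30  P6=14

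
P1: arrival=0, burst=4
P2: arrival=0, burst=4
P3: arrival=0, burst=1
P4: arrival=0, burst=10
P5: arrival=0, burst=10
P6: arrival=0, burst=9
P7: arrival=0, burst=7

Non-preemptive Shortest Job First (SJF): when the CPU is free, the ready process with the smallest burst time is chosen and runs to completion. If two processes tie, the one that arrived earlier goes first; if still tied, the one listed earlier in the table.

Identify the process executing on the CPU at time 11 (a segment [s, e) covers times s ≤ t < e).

Gantt: | P3 0-1 | P1 1-5 | P2 5-9 | P7 9-16 | P6 16-25 | P4 25-35 | P5 35-45 |
Completion: P1=5  P2=9  P3=1  P4=35  P5=45  P6=25  P7=16
Turnaround (C−A): P1=5  P2=9  P3=1  P4=35  P5=45  P6=25  P7=16

P7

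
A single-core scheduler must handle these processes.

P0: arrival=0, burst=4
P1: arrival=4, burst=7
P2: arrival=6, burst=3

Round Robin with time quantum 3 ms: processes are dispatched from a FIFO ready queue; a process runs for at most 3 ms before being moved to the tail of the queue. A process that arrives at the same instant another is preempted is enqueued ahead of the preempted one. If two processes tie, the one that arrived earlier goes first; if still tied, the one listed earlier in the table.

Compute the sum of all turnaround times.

Gantt: | P0 0-4 | P1 4-7 | P2 7-10 | P1 10-14 |
Completion: P0=4  P1=14  P2=10
Turnaround = completion − arrival: P0=4, P1=10, P2=4
Total turnaround = 4 + 10 + 4 = 18

18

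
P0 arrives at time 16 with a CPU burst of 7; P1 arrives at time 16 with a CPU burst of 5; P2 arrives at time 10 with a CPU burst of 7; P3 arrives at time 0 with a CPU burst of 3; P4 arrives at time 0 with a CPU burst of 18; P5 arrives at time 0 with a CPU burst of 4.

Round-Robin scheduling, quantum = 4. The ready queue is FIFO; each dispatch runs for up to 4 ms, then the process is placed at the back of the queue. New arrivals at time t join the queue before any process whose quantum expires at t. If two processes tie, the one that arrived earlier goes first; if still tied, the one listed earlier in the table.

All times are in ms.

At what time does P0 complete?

41

Gantt: | P3 0-3 | P4 3-7 | P5 7-11 | P4 11-15 | P2 15-19 | P4 19-23 | P0 23-27 | P1 27-31 | P2 31-34 | P4 34-38 | P0 38-41 | P1 41-42 | P4 42-44 |
Completion: P0=41  P1=42  P2=34  P3=3  P4=44  P5=11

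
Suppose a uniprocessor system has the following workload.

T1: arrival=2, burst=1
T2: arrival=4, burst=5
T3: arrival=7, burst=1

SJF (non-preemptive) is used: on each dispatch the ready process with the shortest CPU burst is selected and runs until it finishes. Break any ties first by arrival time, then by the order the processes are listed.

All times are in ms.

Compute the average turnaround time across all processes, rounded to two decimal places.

Schedule: | idle 0-2 | T1 2-3 | idle 3-4 | T2 4-9 | T3 9-10 |
Completion: T1=3  T2=9  T3=10
Turnaround (C−A): T1=1  T2=5  T3=3
Turnaround times: T1=1, T2=5, T3=3
Average turnaround = (1+5+3) / 3 = 9/3 = 3.00

3.00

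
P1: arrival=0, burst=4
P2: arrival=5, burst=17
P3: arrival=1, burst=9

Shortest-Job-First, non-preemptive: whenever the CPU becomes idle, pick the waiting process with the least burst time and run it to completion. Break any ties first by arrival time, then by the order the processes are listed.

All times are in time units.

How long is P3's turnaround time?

12

Schedule: | P1 0-4 | P3 4-13 | P2 13-30 |
Completion: P1=4  P2=30  P3=13
Turnaround (C−A): P1=4  P2=25  P3=12
Turnaround(P3) = completion − arrival = 13 − 1 = 12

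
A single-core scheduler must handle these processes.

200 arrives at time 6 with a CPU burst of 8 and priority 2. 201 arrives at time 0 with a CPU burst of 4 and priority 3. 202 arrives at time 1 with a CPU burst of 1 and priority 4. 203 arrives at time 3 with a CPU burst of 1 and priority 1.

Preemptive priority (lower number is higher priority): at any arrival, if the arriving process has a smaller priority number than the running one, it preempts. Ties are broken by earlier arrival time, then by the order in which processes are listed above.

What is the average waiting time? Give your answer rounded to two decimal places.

Timeline: | 201 0-3 | 203 3-4 | 201 4-5 | 202 5-6 | 200 6-14 |
Completion: 200=14  201=5  202=6  203=4
Turnaround (C−A): 200=8  201=5  202=5  203=1
Waiting times: 200=0, 201=1, 202=4, 203=0
Average waiting = (0+1+4+0) / 4 = 5/4 = 1.25

1.25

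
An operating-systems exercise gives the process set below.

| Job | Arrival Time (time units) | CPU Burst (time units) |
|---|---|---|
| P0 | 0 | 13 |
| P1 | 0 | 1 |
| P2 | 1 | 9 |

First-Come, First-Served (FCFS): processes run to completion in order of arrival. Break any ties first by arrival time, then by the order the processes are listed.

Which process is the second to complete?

Schedule: | P0 0-13 | P1 13-14 | P2 14-23 |
Completion: P0=13  P1=14  P2=23
Finish order: P0 → P1 → P2

P1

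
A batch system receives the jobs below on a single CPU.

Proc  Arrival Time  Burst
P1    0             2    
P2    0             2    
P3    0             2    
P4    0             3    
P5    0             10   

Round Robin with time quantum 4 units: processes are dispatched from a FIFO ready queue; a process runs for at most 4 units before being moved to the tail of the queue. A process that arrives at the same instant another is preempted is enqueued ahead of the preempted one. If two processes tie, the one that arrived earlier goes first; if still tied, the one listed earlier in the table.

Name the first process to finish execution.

P1

Schedule: | P1 0-2 | P2 2-4 | P3 4-6 | P4 6-9 | P5 9-19 |
Completion: P1=2  P2=4  P3=6  P4=9  P5=19
Finish order: P1 → P2 → P3 → P4 → P5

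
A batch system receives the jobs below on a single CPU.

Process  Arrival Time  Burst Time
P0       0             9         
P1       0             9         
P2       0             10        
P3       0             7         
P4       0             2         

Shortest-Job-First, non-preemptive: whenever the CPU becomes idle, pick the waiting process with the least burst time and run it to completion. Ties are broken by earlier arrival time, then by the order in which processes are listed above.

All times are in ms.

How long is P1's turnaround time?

Schedule: | P4 0-2 | P3 2-9 | P0 9-18 | P1 18-27 | P2 27-37 |
Completion: P0=18  P1=27  P2=37  P3=9  P4=2
Turnaround (C−A): P0=18  P1=27  P2=37  P3=9  P4=2
Turnaround(P1) = completion − arrival = 27 − 0 = 27

27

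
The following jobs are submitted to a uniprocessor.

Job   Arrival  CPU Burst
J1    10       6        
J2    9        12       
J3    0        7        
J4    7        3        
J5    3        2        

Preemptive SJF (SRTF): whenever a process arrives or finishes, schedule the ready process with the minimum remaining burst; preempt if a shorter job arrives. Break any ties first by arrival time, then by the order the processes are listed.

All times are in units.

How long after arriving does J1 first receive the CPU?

Gantt: | J3 0-3 | J5 3-5 | J3 5-9 | J4 9-12 | J1 12-18 | J2 18-30 |
Completion: J1=18  J2=30  J3=9  J4=12  J5=5
Response(J1) = first start − arrival = 12 − 10 = 2

2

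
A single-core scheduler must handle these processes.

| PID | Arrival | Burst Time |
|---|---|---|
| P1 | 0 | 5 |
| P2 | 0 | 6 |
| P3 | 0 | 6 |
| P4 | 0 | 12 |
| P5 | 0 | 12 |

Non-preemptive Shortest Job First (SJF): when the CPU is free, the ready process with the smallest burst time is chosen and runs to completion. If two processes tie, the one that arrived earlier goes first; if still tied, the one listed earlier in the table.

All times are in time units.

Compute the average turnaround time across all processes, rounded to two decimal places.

Schedule: | P1 0-5 | P2 5-11 | P3 11-17 | P4 17-29 | P5 29-41 |
Completion: P1=5  P2=11  P3=17  P4=29  P5=41
Turnaround (C−A): P1=5  P2=11  P3=17  P4=29  P5=41
Turnaround times: P1=5, P2=11, P3=17, P4=29, P5=41
Average turnaround = (5+11+17+29+41) / 5 = 103/5 = 20.60

20.60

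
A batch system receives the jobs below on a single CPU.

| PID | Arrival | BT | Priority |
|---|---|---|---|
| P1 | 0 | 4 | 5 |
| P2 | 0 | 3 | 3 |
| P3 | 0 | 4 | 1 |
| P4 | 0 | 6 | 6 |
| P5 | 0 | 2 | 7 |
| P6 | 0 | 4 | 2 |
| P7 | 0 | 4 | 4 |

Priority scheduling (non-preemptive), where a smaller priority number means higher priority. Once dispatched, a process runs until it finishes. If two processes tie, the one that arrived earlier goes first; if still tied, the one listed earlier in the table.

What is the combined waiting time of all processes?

Schedule: | P3 0-4 | P6 4-8 | P2 8-11 | P7 11-15 | P1 15-19 | P4 19-25 | P5 25-27 |
Completion: P1=19  P2=11  P3=4  P4=25  P5=27  P6=8  P7=15
Waiting = turnaround − burst: P1=15, P2=8, P3=0, P4=19, P5=25, P6=4, P7=11
Total waiting = 15 + 8 + 0 + 19 + 25 + 4 + 11 = 82

82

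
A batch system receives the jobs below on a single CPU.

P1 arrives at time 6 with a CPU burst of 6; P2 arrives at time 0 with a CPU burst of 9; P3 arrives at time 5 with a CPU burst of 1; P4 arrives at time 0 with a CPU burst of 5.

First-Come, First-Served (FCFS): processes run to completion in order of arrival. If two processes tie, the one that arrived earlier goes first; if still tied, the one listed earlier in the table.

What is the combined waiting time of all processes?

27

Timeline: | P2 0-9 | P4 9-14 | P3 14-15 | P1 15-21 |
Completion: P1=21  P2=9  P3=15  P4=14
Turnaround (C−A): P1=15  P2=9  P3=10  P4=14
Waiting = turnaround − burst: P1=9, P2=0, P3=9, P4=9
Total waiting = 9 + 0 + 9 + 9 = 27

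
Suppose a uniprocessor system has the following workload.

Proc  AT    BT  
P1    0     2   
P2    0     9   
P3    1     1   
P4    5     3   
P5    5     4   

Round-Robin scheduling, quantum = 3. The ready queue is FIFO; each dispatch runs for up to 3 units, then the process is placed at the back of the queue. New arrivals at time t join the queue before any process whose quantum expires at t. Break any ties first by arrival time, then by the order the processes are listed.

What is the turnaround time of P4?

Schedule: | P1 0-2 | P2 2-5 | P3 5-6 | P4 6-9 | P5 9-12 | P2 12-15 | P5 15-16 | P2 16-19 |
Completion: P1=2  P2=19  P3=6  P4=9  P5=16
Turnaround (C−A): P1=2  P2=19  P3=5  P4=4  P5=11
Turnaround(P4) = completion − arrival = 9 − 5 = 4

4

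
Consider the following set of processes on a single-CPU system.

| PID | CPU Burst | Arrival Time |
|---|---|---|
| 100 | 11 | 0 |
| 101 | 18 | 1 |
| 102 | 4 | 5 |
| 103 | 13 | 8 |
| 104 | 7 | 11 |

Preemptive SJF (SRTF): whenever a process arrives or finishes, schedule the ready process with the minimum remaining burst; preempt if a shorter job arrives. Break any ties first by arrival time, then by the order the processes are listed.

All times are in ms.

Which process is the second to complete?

Gantt: | 100 0-5 | 102 5-9 | 100 9-15 | 104 15-22 | 103 22-35 | 101 35-53 |
Completion: 100=15  101=53  102=9  103=35  104=22
Turnaround (C−A): 100=15  101=52  102=4  103=27  104=11
Finish order: 102 → 100 → 104 → 103 → 101

100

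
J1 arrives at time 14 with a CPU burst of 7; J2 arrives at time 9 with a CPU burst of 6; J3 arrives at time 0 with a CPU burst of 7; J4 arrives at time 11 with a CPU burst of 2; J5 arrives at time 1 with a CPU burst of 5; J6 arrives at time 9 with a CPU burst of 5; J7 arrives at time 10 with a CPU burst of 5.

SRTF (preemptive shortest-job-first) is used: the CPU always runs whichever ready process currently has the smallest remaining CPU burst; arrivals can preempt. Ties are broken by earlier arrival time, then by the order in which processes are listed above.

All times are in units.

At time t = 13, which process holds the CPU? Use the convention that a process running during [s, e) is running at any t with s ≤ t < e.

J4

Gantt: | J3 0-1 | J5 1-6 | J3 6-12 | J4 12-14 | J6 14-19 | J7 19-24 | J2 24-30 | J1 30-37 |
Completion: J1=37  J2=30  J3=12  J4=14  J5=6  J6=19  J7=24
Turnaround (C−A): J1=23  J2=21  J3=12  J4=3  J5=5  J6=10  J7=14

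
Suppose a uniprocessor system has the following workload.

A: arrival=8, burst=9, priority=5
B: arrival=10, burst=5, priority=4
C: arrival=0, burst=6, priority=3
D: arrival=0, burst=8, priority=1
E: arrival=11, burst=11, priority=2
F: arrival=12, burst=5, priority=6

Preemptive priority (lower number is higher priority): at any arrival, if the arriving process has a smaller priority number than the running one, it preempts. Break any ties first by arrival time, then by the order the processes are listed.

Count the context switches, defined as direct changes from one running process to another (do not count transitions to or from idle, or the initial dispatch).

6

Gantt: | D 0-8 | C 8-11 | E 11-22 | C 22-25 | B 25-30 | A 30-39 | F 39-44 |
Completion: A=39  B=30  C=25  D=8  E=22  F=44
Turnaround (C−A): A=31  B=20  C=25  D=8  E=11  F=32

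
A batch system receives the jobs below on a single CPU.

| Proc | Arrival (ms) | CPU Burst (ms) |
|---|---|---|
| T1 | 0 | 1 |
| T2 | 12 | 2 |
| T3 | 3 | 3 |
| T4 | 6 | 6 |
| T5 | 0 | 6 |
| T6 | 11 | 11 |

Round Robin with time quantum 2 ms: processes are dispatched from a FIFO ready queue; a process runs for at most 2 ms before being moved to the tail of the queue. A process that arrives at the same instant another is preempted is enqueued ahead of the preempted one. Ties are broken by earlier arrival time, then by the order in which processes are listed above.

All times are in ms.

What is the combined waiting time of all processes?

27

Timeline: | T1 0-1 | T5 1-3 | T3 3-5 | T5 5-7 | T3 7-8 | T4 8-10 | T5 10-12 | T4 12-14 | T6 14-16 | T2 16-18 | T4 18-20 | T6 20-29 |
Completion: T1=1  T2=18  T3=8  T4=20  T5=12  T6=29
Turnaround (C−A): T1=1  T2=6  T3=5  T4=14  T5=12  T6=18
Waiting = turnaround − burst: T1=0, T2=4, T3=2, T4=8, T5=6, T6=7
Total waiting = 0 + 4 + 2 + 8 + 6 + 7 = 27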